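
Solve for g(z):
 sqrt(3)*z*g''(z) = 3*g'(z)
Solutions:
 g(z) = C1 + C2*z^(1 + sqrt(3))


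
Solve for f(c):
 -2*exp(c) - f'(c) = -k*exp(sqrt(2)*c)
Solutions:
 f(c) = C1 + sqrt(2)*k*exp(sqrt(2)*c)/2 - 2*exp(c)


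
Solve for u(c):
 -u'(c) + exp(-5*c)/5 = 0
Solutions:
 u(c) = C1 - exp(-5*c)/25


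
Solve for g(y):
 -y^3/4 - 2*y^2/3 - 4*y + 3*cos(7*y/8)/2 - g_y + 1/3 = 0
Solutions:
 g(y) = C1 - y^4/16 - 2*y^3/9 - 2*y^2 + y/3 + 12*sin(7*y/8)/7


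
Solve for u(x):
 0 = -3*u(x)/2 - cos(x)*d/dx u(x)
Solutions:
 u(x) = C1*(sin(x) - 1)^(3/4)/(sin(x) + 1)^(3/4)


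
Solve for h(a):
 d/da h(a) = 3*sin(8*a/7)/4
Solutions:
 h(a) = C1 - 21*cos(8*a/7)/32


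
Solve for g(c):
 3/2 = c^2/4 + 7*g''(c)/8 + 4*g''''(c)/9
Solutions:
 g(c) = C1 + C2*c + C3*sin(3*sqrt(14)*c/8) + C4*cos(3*sqrt(14)*c/8) - c^4/42 + 442*c^2/441


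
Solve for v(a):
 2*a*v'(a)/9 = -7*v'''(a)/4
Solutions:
 v(a) = C1 + Integral(C2*airyai(-2*147^(1/3)*a/21) + C3*airybi(-2*147^(1/3)*a/21), a)


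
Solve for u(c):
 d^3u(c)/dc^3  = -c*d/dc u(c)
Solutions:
 u(c) = C1 + Integral(C2*airyai(-c) + C3*airybi(-c), c)


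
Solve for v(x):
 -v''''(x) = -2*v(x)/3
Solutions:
 v(x) = C1*exp(-2^(1/4)*3^(3/4)*x/3) + C2*exp(2^(1/4)*3^(3/4)*x/3) + C3*sin(2^(1/4)*3^(3/4)*x/3) + C4*cos(2^(1/4)*3^(3/4)*x/3)


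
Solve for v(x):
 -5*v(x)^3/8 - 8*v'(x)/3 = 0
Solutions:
 v(x) = -4*sqrt(2)*sqrt(-1/(C1 - 15*x))
 v(x) = 4*sqrt(2)*sqrt(-1/(C1 - 15*x))


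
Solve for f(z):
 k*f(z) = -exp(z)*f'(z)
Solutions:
 f(z) = C1*exp(k*exp(-z))


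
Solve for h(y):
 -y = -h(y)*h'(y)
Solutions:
 h(y) = -sqrt(C1 + y^2)
 h(y) = sqrt(C1 + y^2)


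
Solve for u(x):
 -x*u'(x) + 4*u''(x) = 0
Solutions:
 u(x) = C1 + C2*erfi(sqrt(2)*x/4)


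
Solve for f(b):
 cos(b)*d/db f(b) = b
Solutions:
 f(b) = C1 + Integral(b/cos(b), b)


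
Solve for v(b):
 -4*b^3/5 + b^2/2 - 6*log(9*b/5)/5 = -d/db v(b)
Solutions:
 v(b) = C1 + b^4/5 - b^3/6 + 6*b*log(b)/5 - 6*b*log(5)/5 - 6*b/5 + 12*b*log(3)/5


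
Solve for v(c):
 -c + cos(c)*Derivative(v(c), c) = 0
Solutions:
 v(c) = C1 + Integral(c/cos(c), c)


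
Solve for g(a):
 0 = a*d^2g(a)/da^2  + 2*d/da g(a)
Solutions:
 g(a) = C1 + C2/a


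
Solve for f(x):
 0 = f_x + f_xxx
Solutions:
 f(x) = C1 + C2*sin(x) + C3*cos(x)


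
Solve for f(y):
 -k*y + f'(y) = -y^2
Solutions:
 f(y) = C1 + k*y^2/2 - y^3/3


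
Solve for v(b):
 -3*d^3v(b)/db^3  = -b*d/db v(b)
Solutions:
 v(b) = C1 + Integral(C2*airyai(3^(2/3)*b/3) + C3*airybi(3^(2/3)*b/3), b)


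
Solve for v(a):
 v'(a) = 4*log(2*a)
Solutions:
 v(a) = C1 + 4*a*log(a) - 4*a + a*log(16)


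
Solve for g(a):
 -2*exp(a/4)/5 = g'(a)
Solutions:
 g(a) = C1 - 8*exp(a/4)/5


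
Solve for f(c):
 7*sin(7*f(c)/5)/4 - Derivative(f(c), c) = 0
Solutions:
 -7*c/4 + 5*log(cos(7*f(c)/5) - 1)/14 - 5*log(cos(7*f(c)/5) + 1)/14 = C1


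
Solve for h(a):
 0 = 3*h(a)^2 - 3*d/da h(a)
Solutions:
 h(a) = -1/(C1 + a)


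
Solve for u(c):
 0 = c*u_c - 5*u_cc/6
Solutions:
 u(c) = C1 + C2*erfi(sqrt(15)*c/5)


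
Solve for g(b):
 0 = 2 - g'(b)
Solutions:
 g(b) = C1 + 2*b


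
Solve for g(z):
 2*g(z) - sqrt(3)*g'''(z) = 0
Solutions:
 g(z) = C3*exp(2^(1/3)*3^(5/6)*z/3) + (C1*sin(6^(1/3)*z/2) + C2*cos(6^(1/3)*z/2))*exp(-2^(1/3)*3^(5/6)*z/6)


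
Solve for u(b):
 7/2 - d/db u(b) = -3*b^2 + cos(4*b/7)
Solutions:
 u(b) = C1 + b^3 + 7*b/2 - 7*sin(4*b/7)/4


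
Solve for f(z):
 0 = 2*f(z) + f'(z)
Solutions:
 f(z) = C1*exp(-2*z)


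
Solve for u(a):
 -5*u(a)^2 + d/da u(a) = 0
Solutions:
 u(a) = -1/(C1 + 5*a)


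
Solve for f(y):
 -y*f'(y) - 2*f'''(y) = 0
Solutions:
 f(y) = C1 + Integral(C2*airyai(-2^(2/3)*y/2) + C3*airybi(-2^(2/3)*y/2), y)


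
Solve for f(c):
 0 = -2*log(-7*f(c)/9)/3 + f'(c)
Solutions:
 -3*Integral(1/(log(-_y) - 2*log(3) + log(7)), (_y, f(c)))/2 = C1 - c


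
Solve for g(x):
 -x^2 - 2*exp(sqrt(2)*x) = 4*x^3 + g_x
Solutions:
 g(x) = C1 - x^4 - x^3/3 - sqrt(2)*exp(sqrt(2)*x)


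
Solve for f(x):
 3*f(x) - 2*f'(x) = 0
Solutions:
 f(x) = C1*exp(3*x/2)


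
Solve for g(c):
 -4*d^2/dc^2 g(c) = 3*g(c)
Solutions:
 g(c) = C1*sin(sqrt(3)*c/2) + C2*cos(sqrt(3)*c/2)


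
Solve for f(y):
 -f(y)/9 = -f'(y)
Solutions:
 f(y) = C1*exp(y/9)


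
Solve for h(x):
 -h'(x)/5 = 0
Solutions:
 h(x) = C1


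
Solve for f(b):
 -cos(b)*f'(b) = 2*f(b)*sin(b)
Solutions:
 f(b) = C1*cos(b)^2


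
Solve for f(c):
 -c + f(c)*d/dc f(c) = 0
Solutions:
 f(c) = -sqrt(C1 + c^2)
 f(c) = sqrt(C1 + c^2)


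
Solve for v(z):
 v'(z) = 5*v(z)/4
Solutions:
 v(z) = C1*exp(5*z/4)


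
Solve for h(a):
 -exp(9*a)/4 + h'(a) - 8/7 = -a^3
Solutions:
 h(a) = C1 - a^4/4 + 8*a/7 + exp(9*a)/36


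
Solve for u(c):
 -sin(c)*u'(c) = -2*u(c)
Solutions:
 u(c) = C1*(cos(c) - 1)/(cos(c) + 1)


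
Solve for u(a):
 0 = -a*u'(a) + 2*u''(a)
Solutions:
 u(a) = C1 + C2*erfi(a/2)


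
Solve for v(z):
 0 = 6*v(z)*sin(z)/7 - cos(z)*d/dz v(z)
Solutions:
 v(z) = C1/cos(z)^(6/7)


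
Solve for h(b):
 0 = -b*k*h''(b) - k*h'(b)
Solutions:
 h(b) = C1 + C2*log(b)


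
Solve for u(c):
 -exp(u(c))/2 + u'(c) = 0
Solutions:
 u(c) = log(-1/(C1 + c)) + log(2)


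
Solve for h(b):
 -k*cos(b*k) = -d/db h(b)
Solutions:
 h(b) = C1 + sin(b*k)


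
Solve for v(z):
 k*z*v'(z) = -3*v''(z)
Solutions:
 v(z) = Piecewise((-sqrt(6)*sqrt(pi)*C1*erf(sqrt(6)*sqrt(k)*z/6)/(2*sqrt(k)) - C2, (k > 0) | (k < 0)), (-C1*z - C2, True))


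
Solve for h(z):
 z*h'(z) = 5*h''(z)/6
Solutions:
 h(z) = C1 + C2*erfi(sqrt(15)*z/5)


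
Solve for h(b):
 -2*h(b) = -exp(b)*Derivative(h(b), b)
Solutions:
 h(b) = C1*exp(-2*exp(-b))


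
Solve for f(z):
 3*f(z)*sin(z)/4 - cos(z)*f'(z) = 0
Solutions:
 f(z) = C1/cos(z)^(3/4)


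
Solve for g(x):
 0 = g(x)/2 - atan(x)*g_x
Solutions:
 g(x) = C1*exp(Integral(1/atan(x), x)/2)


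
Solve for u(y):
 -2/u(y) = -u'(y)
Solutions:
 u(y) = -sqrt(C1 + 4*y)
 u(y) = sqrt(C1 + 4*y)


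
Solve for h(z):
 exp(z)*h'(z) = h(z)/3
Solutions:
 h(z) = C1*exp(-exp(-z)/3)


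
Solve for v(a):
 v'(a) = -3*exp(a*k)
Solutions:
 v(a) = C1 - 3*exp(a*k)/k


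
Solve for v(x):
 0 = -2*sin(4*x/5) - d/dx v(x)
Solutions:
 v(x) = C1 + 5*cos(4*x/5)/2


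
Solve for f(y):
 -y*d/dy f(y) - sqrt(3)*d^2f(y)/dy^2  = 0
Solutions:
 f(y) = C1 + C2*erf(sqrt(2)*3^(3/4)*y/6)


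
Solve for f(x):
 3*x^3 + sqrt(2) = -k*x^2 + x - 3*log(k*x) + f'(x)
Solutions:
 f(x) = C1 + k*x^3/3 + 3*x^4/4 - x^2/2 + 3*x*log(k*x) + x*(-3 + sqrt(2))


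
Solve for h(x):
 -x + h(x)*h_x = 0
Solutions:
 h(x) = -sqrt(C1 + x^2)
 h(x) = sqrt(C1 + x^2)


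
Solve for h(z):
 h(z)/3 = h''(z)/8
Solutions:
 h(z) = C1*exp(-2*sqrt(6)*z/3) + C2*exp(2*sqrt(6)*z/3)


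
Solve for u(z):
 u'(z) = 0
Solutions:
 u(z) = C1


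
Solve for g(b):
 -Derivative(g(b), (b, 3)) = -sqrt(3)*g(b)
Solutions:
 g(b) = C3*exp(3^(1/6)*b) + (C1*sin(3^(2/3)*b/2) + C2*cos(3^(2/3)*b/2))*exp(-3^(1/6)*b/2)


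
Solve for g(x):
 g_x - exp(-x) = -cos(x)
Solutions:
 g(x) = C1 - sin(x) - exp(-x)


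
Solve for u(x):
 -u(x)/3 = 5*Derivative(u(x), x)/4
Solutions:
 u(x) = C1*exp(-4*x/15)


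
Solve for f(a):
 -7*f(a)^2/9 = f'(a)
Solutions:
 f(a) = 9/(C1 + 7*a)


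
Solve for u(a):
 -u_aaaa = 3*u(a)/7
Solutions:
 u(a) = (C1*sin(sqrt(2)*3^(1/4)*7^(3/4)*a/14) + C2*cos(sqrt(2)*3^(1/4)*7^(3/4)*a/14))*exp(-sqrt(2)*3^(1/4)*7^(3/4)*a/14) + (C3*sin(sqrt(2)*3^(1/4)*7^(3/4)*a/14) + C4*cos(sqrt(2)*3^(1/4)*7^(3/4)*a/14))*exp(sqrt(2)*3^(1/4)*7^(3/4)*a/14)


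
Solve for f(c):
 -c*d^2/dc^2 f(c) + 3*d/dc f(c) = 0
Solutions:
 f(c) = C1 + C2*c^4


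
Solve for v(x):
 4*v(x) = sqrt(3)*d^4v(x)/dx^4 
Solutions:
 v(x) = C1*exp(-sqrt(2)*3^(7/8)*x/3) + C2*exp(sqrt(2)*3^(7/8)*x/3) + C3*sin(sqrt(2)*3^(7/8)*x/3) + C4*cos(sqrt(2)*3^(7/8)*x/3)


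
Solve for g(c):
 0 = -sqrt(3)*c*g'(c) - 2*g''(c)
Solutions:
 g(c) = C1 + C2*erf(3^(1/4)*c/2)


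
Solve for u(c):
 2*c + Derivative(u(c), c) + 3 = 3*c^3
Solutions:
 u(c) = C1 + 3*c^4/4 - c^2 - 3*c


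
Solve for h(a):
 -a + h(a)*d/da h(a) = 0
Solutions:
 h(a) = -sqrt(C1 + a^2)
 h(a) = sqrt(C1 + a^2)


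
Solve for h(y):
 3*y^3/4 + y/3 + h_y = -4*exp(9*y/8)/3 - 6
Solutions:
 h(y) = C1 - 3*y^4/16 - y^2/6 - 6*y - 32*exp(9*y/8)/27


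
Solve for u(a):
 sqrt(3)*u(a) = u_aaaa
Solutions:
 u(a) = C1*exp(-3^(1/8)*a) + C2*exp(3^(1/8)*a) + C3*sin(3^(1/8)*a) + C4*cos(3^(1/8)*a)


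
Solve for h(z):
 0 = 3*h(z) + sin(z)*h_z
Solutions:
 h(z) = C1*(cos(z) + 1)^(3/2)/(cos(z) - 1)^(3/2)


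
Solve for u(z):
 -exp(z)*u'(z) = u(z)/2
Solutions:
 u(z) = C1*exp(exp(-z)/2)


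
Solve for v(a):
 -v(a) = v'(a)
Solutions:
 v(a) = C1*exp(-a)


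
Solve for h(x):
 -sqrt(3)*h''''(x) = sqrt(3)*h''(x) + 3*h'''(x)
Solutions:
 h(x) = C1 + C2*x + (C3*sin(x/2) + C4*cos(x/2))*exp(-sqrt(3)*x/2)


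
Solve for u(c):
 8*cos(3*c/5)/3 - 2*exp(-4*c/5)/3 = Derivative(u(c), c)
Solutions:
 u(c) = C1 + 40*sin(3*c/5)/9 + 5*exp(-4*c/5)/6


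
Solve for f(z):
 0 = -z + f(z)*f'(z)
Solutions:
 f(z) = -sqrt(C1 + z^2)
 f(z) = sqrt(C1 + z^2)


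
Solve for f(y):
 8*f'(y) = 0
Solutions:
 f(y) = C1


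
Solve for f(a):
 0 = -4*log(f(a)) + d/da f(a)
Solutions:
 li(f(a)) = C1 + 4*a


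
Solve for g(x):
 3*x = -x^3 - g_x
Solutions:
 g(x) = C1 - x^4/4 - 3*x^2/2


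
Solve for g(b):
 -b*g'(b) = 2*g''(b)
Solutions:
 g(b) = C1 + C2*erf(b/2)


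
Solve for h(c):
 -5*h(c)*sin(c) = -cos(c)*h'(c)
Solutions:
 h(c) = C1/cos(c)^5


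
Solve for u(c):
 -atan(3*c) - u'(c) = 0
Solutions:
 u(c) = C1 - c*atan(3*c) + log(9*c^2 + 1)/6


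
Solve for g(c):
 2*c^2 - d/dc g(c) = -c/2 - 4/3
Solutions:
 g(c) = C1 + 2*c^3/3 + c^2/4 + 4*c/3


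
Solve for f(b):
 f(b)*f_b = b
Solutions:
 f(b) = -sqrt(C1 + b^2)
 f(b) = sqrt(C1 + b^2)


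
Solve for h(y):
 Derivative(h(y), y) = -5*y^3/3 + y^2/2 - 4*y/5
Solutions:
 h(y) = C1 - 5*y^4/12 + y^3/6 - 2*y^2/5


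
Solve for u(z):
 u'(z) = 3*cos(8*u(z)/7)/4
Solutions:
 -3*z/4 - 7*log(sin(8*u(z)/7) - 1)/16 + 7*log(sin(8*u(z)/7) + 1)/16 = C1


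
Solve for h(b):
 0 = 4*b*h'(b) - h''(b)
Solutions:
 h(b) = C1 + C2*erfi(sqrt(2)*b)


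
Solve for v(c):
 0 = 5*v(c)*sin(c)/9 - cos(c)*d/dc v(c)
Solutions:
 v(c) = C1/cos(c)^(5/9)


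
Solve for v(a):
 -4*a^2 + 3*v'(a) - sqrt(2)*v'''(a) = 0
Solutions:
 v(a) = C1 + C2*exp(-2^(3/4)*sqrt(3)*a/2) + C3*exp(2^(3/4)*sqrt(3)*a/2) + 4*a^3/9 + 8*sqrt(2)*a/9


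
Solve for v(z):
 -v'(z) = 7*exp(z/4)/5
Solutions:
 v(z) = C1 - 28*exp(z/4)/5


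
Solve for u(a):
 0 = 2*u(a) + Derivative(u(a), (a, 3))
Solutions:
 u(a) = C3*exp(-2^(1/3)*a) + (C1*sin(2^(1/3)*sqrt(3)*a/2) + C2*cos(2^(1/3)*sqrt(3)*a/2))*exp(2^(1/3)*a/2)


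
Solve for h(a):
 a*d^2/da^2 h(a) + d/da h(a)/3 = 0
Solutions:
 h(a) = C1 + C2*a^(2/3)


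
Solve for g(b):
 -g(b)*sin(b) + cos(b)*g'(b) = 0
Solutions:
 g(b) = C1/cos(b)


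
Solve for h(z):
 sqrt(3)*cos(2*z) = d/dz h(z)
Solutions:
 h(z) = C1 + sqrt(3)*sin(2*z)/2


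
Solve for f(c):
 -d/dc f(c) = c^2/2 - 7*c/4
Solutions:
 f(c) = C1 - c^3/6 + 7*c^2/8


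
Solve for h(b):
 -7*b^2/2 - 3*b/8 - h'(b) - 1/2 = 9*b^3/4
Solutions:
 h(b) = C1 - 9*b^4/16 - 7*b^3/6 - 3*b^2/16 - b/2


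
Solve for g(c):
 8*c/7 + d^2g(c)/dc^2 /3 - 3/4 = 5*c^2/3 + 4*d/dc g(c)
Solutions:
 g(c) = C1 + C2*exp(12*c) - 5*c^3/36 + 109*c^2/1008 - 1025*c/6048


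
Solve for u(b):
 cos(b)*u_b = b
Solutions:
 u(b) = C1 + Integral(b/cos(b), b)


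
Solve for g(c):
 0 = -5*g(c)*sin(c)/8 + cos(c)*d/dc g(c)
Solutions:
 g(c) = C1/cos(c)^(5/8)


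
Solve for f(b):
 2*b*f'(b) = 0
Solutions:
 f(b) = C1


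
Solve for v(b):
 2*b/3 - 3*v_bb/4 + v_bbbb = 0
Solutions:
 v(b) = C1 + C2*b + C3*exp(-sqrt(3)*b/2) + C4*exp(sqrt(3)*b/2) + 4*b^3/27


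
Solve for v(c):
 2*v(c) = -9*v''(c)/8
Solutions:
 v(c) = C1*sin(4*c/3) + C2*cos(4*c/3)


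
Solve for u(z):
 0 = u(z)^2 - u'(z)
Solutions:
 u(z) = -1/(C1 + z)


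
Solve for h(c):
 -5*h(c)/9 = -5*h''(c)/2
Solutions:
 h(c) = C1*exp(-sqrt(2)*c/3) + C2*exp(sqrt(2)*c/3)


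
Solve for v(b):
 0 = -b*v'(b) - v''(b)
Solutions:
 v(b) = C1 + C2*erf(sqrt(2)*b/2)


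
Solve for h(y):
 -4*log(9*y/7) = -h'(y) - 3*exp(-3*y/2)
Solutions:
 h(y) = C1 + 4*y*log(y) + 4*y*(-log(7) - 1 + 2*log(3)) + 2*exp(-3*y/2)


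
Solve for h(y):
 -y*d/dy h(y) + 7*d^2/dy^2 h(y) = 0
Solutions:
 h(y) = C1 + C2*erfi(sqrt(14)*y/14)


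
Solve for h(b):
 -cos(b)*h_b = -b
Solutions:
 h(b) = C1 + Integral(b/cos(b), b)


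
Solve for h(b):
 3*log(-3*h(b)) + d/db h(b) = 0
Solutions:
 Integral(1/(log(-_y) + log(3)), (_y, h(b)))/3 = C1 - b


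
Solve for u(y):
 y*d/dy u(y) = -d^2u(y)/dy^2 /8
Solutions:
 u(y) = C1 + C2*erf(2*y)


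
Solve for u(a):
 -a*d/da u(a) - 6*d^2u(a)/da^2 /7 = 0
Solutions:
 u(a) = C1 + C2*erf(sqrt(21)*a/6)


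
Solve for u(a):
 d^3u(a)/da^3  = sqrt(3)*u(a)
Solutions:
 u(a) = C3*exp(3^(1/6)*a) + (C1*sin(3^(2/3)*a/2) + C2*cos(3^(2/3)*a/2))*exp(-3^(1/6)*a/2)


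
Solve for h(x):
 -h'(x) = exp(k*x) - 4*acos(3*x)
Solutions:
 h(x) = C1 + 4*x*acos(3*x) - 4*sqrt(1 - 9*x^2)/3 - Piecewise((exp(k*x)/k, Ne(k, 0)), (x, True))


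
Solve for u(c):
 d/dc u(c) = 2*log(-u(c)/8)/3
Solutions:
 -3*Integral(1/(log(-_y) - 3*log(2)), (_y, u(c)))/2 = C1 - c


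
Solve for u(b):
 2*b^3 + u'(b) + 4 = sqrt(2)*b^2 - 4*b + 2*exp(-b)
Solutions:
 u(b) = C1 - b^4/2 + sqrt(2)*b^3/3 - 2*b^2 - 4*b - 2*exp(-b)


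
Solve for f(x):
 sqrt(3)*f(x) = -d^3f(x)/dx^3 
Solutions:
 f(x) = C3*exp(-3^(1/6)*x) + (C1*sin(3^(2/3)*x/2) + C2*cos(3^(2/3)*x/2))*exp(3^(1/6)*x/2)


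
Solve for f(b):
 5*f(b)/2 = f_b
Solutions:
 f(b) = C1*exp(5*b/2)


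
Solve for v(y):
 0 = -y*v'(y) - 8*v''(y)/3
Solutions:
 v(y) = C1 + C2*erf(sqrt(3)*y/4)


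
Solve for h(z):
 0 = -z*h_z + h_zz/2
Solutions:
 h(z) = C1 + C2*erfi(z)


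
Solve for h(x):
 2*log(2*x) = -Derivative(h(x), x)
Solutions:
 h(x) = C1 - 2*x*log(x) - x*log(4) + 2*x


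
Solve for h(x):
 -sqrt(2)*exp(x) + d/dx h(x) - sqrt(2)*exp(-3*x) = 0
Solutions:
 h(x) = C1 + sqrt(2)*exp(x) - sqrt(2)*exp(-3*x)/3


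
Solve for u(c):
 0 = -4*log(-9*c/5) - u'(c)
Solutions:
 u(c) = C1 - 4*c*log(-c) + 4*c*(-2*log(3) + 1 + log(5))


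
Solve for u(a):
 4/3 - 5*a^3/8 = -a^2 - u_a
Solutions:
 u(a) = C1 + 5*a^4/32 - a^3/3 - 4*a/3


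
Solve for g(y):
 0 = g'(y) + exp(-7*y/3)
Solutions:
 g(y) = C1 + 3*exp(-7*y/3)/7


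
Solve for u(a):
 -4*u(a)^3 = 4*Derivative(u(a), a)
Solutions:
 u(a) = -sqrt(2)*sqrt(-1/(C1 - a))/2
 u(a) = sqrt(2)*sqrt(-1/(C1 - a))/2


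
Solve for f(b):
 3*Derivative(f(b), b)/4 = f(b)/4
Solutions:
 f(b) = C1*exp(b/3)


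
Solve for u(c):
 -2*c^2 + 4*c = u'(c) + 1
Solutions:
 u(c) = C1 - 2*c^3/3 + 2*c^2 - c


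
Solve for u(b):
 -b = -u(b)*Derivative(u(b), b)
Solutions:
 u(b) = -sqrt(C1 + b^2)
 u(b) = sqrt(C1 + b^2)


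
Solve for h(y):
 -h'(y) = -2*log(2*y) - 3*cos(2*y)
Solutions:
 h(y) = C1 + 2*y*log(y) - 2*y + 2*y*log(2) + 3*sin(2*y)/2


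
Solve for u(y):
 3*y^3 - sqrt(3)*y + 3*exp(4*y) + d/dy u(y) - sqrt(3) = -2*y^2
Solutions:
 u(y) = C1 - 3*y^4/4 - 2*y^3/3 + sqrt(3)*y^2/2 + sqrt(3)*y - 3*exp(4*y)/4


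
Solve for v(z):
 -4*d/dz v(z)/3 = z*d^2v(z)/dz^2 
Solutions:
 v(z) = C1 + C2/z^(1/3)


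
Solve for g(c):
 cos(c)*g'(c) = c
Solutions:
 g(c) = C1 + Integral(c/cos(c), c)


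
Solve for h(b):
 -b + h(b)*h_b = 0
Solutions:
 h(b) = -sqrt(C1 + b^2)
 h(b) = sqrt(C1 + b^2)


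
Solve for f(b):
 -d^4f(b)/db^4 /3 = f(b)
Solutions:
 f(b) = (C1*sin(sqrt(2)*3^(1/4)*b/2) + C2*cos(sqrt(2)*3^(1/4)*b/2))*exp(-sqrt(2)*3^(1/4)*b/2) + (C3*sin(sqrt(2)*3^(1/4)*b/2) + C4*cos(sqrt(2)*3^(1/4)*b/2))*exp(sqrt(2)*3^(1/4)*b/2)


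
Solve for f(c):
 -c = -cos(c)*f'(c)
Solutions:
 f(c) = C1 + Integral(c/cos(c), c)


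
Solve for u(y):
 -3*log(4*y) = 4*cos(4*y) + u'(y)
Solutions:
 u(y) = C1 - 3*y*log(y) - 6*y*log(2) + 3*y - sin(4*y)


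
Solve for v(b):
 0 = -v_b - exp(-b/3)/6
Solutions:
 v(b) = C1 + exp(-b/3)/2


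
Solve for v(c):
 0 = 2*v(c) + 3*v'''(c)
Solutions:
 v(c) = C3*exp(-2^(1/3)*3^(2/3)*c/3) + (C1*sin(2^(1/3)*3^(1/6)*c/2) + C2*cos(2^(1/3)*3^(1/6)*c/2))*exp(2^(1/3)*3^(2/3)*c/6)


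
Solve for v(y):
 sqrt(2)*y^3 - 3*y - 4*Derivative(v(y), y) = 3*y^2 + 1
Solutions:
 v(y) = C1 + sqrt(2)*y^4/16 - y^3/4 - 3*y^2/8 - y/4


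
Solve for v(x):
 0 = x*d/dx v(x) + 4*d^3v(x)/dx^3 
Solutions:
 v(x) = C1 + Integral(C2*airyai(-2^(1/3)*x/2) + C3*airybi(-2^(1/3)*x/2), x)


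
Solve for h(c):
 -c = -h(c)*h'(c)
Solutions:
 h(c) = -sqrt(C1 + c^2)
 h(c) = sqrt(C1 + c^2)


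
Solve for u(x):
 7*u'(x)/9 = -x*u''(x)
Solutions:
 u(x) = C1 + C2*x^(2/9)


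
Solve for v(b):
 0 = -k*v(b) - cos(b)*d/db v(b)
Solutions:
 v(b) = C1*exp(k*(log(sin(b) - 1) - log(sin(b) + 1))/2)


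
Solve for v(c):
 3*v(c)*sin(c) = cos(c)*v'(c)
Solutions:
 v(c) = C1/cos(c)^3


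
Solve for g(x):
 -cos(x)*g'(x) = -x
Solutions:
 g(x) = C1 + Integral(x/cos(x), x)


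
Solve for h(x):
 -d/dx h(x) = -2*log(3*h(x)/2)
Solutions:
 Integral(1/(-log(_y) - log(3) + log(2)), (_y, h(x)))/2 = C1 - x


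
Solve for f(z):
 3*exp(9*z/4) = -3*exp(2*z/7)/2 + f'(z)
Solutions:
 f(z) = C1 + 21*exp(2*z/7)/4 + 4*exp(9*z/4)/3


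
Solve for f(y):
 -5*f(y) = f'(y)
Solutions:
 f(y) = C1*exp(-5*y)


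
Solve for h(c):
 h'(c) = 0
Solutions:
 h(c) = C1


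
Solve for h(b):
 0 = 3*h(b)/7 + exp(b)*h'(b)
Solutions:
 h(b) = C1*exp(3*exp(-b)/7)


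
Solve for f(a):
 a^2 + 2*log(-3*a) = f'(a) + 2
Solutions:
 f(a) = C1 + a^3/3 + 2*a*log(-a) + 2*a*(-2 + log(3))


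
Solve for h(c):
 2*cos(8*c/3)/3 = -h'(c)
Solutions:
 h(c) = C1 - sin(8*c/3)/4


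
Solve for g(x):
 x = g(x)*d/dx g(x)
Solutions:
 g(x) = -sqrt(C1 + x^2)
 g(x) = sqrt(C1 + x^2)


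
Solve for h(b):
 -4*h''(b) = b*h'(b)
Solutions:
 h(b) = C1 + C2*erf(sqrt(2)*b/4)


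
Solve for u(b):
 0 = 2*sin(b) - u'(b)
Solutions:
 u(b) = C1 - 2*cos(b)


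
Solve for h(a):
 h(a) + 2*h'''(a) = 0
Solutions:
 h(a) = C3*exp(-2^(2/3)*a/2) + (C1*sin(2^(2/3)*sqrt(3)*a/4) + C2*cos(2^(2/3)*sqrt(3)*a/4))*exp(2^(2/3)*a/4)


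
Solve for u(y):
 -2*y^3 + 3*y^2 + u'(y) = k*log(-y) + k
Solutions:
 u(y) = C1 + k*y*log(-y) + y^4/2 - y^3


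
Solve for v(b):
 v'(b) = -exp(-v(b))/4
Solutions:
 v(b) = log(C1 - b/4)


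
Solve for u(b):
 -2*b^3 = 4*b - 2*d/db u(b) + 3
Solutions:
 u(b) = C1 + b^4/4 + b^2 + 3*b/2


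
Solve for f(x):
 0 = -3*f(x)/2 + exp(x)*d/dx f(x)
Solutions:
 f(x) = C1*exp(-3*exp(-x)/2)


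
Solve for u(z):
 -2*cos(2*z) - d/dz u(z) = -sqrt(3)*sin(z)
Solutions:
 u(z) = C1 - sin(2*z) - sqrt(3)*cos(z)


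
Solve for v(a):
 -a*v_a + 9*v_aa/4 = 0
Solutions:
 v(a) = C1 + C2*erfi(sqrt(2)*a/3)


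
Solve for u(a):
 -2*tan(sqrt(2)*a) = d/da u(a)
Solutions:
 u(a) = C1 + sqrt(2)*log(cos(sqrt(2)*a))


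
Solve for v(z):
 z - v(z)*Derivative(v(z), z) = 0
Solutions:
 v(z) = -sqrt(C1 + z^2)
 v(z) = sqrt(C1 + z^2)


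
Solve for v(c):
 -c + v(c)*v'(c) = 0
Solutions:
 v(c) = -sqrt(C1 + c^2)
 v(c) = sqrt(C1 + c^2)


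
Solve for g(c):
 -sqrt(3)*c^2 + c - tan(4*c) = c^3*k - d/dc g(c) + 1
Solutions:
 g(c) = C1 + c^4*k/4 + sqrt(3)*c^3/3 - c^2/2 + c - log(cos(4*c))/4


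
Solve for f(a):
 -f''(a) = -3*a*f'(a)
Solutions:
 f(a) = C1 + C2*erfi(sqrt(6)*a/2)


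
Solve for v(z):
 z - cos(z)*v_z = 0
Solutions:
 v(z) = C1 + Integral(z/cos(z), z)


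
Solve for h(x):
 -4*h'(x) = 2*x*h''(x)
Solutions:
 h(x) = C1 + C2/x


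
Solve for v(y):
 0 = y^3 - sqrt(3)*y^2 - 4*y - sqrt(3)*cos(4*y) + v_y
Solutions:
 v(y) = C1 - y^4/4 + sqrt(3)*y^3/3 + 2*y^2 + sqrt(3)*sin(4*y)/4


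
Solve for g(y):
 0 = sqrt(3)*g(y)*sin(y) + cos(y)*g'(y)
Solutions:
 g(y) = C1*cos(y)^(sqrt(3))


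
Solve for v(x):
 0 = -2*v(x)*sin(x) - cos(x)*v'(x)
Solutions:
 v(x) = C1*cos(x)^2


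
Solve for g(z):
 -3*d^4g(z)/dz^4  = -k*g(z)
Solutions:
 g(z) = C1*exp(-3^(3/4)*k^(1/4)*z/3) + C2*exp(3^(3/4)*k^(1/4)*z/3) + C3*exp(-3^(3/4)*I*k^(1/4)*z/3) + C4*exp(3^(3/4)*I*k^(1/4)*z/3)


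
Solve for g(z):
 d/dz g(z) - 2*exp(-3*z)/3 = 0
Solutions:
 g(z) = C1 - 2*exp(-3*z)/9


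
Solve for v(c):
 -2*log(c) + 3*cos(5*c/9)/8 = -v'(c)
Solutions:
 v(c) = C1 + 2*c*log(c) - 2*c - 27*sin(5*c/9)/40


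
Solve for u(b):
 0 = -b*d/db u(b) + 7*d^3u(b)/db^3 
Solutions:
 u(b) = C1 + Integral(C2*airyai(7^(2/3)*b/7) + C3*airybi(7^(2/3)*b/7), b)


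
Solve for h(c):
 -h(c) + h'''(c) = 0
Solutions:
 h(c) = C3*exp(c) + (C1*sin(sqrt(3)*c/2) + C2*cos(sqrt(3)*c/2))*exp(-c/2)


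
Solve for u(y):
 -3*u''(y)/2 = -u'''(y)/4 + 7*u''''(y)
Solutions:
 u(y) = C1 + C2*y + (C3*sin(sqrt(671)*y/56) + C4*cos(sqrt(671)*y/56))*exp(y/56)


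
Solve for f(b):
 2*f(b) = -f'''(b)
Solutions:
 f(b) = C3*exp(-2^(1/3)*b) + (C1*sin(2^(1/3)*sqrt(3)*b/2) + C2*cos(2^(1/3)*sqrt(3)*b/2))*exp(2^(1/3)*b/2)


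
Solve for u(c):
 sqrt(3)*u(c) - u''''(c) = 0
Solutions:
 u(c) = C1*exp(-3^(1/8)*c) + C2*exp(3^(1/8)*c) + C3*sin(3^(1/8)*c) + C4*cos(3^(1/8)*c)


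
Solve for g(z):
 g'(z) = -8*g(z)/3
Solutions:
 g(z) = C1*exp(-8*z/3)


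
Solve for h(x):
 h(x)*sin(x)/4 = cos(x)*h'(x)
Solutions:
 h(x) = C1/cos(x)^(1/4)


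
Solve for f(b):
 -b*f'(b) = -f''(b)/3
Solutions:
 f(b) = C1 + C2*erfi(sqrt(6)*b/2)


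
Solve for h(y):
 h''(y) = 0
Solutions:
 h(y) = C1 + C2*y


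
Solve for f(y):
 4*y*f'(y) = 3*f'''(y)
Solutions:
 f(y) = C1 + Integral(C2*airyai(6^(2/3)*y/3) + C3*airybi(6^(2/3)*y/3), y)


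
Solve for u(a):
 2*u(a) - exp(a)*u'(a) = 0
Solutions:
 u(a) = C1*exp(-2*exp(-a))


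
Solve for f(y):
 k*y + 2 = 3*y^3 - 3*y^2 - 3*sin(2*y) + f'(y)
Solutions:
 f(y) = C1 + k*y^2/2 - 3*y^4/4 + y^3 + 2*y - 3*cos(2*y)/2


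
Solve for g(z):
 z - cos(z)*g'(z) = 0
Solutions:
 g(z) = C1 + Integral(z/cos(z), z)


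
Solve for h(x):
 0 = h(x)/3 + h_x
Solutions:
 h(x) = C1*exp(-x/3)


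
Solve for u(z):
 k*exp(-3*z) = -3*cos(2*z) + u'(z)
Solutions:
 u(z) = C1 - k*exp(-3*z)/3 + 3*sin(2*z)/2


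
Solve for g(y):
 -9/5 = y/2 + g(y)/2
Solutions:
 g(y) = -y - 18/5


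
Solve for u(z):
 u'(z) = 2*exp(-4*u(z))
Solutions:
 u(z) = log(-I*(C1 + 8*z)^(1/4))
 u(z) = log(I*(C1 + 8*z)^(1/4))
 u(z) = log(-(C1 + 8*z)^(1/4))
 u(z) = log(C1 + 8*z)/4


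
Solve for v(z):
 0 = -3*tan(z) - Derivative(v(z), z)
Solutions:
 v(z) = C1 + 3*log(cos(z))


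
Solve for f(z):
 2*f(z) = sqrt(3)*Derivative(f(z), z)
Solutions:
 f(z) = C1*exp(2*sqrt(3)*z/3)


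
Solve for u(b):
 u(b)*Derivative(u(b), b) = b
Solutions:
 u(b) = -sqrt(C1 + b^2)
 u(b) = sqrt(C1 + b^2)


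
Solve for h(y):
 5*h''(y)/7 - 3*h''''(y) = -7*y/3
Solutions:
 h(y) = C1 + C2*y + C3*exp(-sqrt(105)*y/21) + C4*exp(sqrt(105)*y/21) - 49*y^3/90


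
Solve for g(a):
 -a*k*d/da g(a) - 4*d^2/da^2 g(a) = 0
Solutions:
 g(a) = Piecewise((-sqrt(2)*sqrt(pi)*C1*erf(sqrt(2)*a*sqrt(k)/4)/sqrt(k) - C2, (k > 0) | (k < 0)), (-C1*a - C2, True))


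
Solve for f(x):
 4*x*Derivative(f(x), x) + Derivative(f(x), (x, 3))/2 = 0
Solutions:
 f(x) = C1 + Integral(C2*airyai(-2*x) + C3*airybi(-2*x), x)


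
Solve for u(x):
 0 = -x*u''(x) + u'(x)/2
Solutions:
 u(x) = C1 + C2*x^(3/2)


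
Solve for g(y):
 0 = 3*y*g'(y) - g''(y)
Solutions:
 g(y) = C1 + C2*erfi(sqrt(6)*y/2)


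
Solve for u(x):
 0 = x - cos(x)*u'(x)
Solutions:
 u(x) = C1 + Integral(x/cos(x), x)


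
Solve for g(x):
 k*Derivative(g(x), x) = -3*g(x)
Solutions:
 g(x) = C1*exp(-3*x/k)


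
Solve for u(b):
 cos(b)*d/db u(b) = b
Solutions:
 u(b) = C1 + Integral(b/cos(b), b)


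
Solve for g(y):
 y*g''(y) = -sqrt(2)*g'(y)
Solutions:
 g(y) = C1 + C2*y^(1 - sqrt(2))


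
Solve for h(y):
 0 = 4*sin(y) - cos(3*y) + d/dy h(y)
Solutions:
 h(y) = C1 + sin(3*y)/3 + 4*cos(y)


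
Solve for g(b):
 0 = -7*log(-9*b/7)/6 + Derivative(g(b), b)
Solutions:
 g(b) = C1 + 7*b*log(-b)/6 + 7*b*(-log(7) - 1 + 2*log(3))/6


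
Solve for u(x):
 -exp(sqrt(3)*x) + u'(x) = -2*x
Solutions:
 u(x) = C1 - x^2 + sqrt(3)*exp(sqrt(3)*x)/3


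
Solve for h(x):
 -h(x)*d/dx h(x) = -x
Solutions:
 h(x) = -sqrt(C1 + x^2)
 h(x) = sqrt(C1 + x^2)


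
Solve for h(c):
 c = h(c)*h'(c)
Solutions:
 h(c) = -sqrt(C1 + c^2)
 h(c) = sqrt(C1 + c^2)


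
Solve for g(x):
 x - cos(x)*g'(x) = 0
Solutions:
 g(x) = C1 + Integral(x/cos(x), x)


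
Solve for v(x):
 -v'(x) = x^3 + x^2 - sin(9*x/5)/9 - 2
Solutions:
 v(x) = C1 - x^4/4 - x^3/3 + 2*x - 5*cos(9*x/5)/81


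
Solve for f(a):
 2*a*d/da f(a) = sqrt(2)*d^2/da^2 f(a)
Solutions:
 f(a) = C1 + C2*erfi(2^(3/4)*a/2)


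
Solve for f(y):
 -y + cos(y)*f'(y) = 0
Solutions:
 f(y) = C1 + Integral(y/cos(y), y)


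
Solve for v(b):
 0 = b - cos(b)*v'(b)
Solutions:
 v(b) = C1 + Integral(b/cos(b), b)


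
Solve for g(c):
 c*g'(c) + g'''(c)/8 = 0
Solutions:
 g(c) = C1 + Integral(C2*airyai(-2*c) + C3*airybi(-2*c), c)


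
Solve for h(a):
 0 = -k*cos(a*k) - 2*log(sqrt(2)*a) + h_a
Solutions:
 h(a) = C1 + 2*a*log(a) - 2*a + a*log(2) + k*Piecewise((sin(a*k)/k, Ne(k, 0)), (a, True))


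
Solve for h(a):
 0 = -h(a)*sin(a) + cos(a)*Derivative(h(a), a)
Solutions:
 h(a) = C1/cos(a)


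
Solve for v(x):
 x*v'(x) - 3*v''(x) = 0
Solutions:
 v(x) = C1 + C2*erfi(sqrt(6)*x/6)


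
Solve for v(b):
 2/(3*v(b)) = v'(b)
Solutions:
 v(b) = -sqrt(C1 + 12*b)/3
 v(b) = sqrt(C1 + 12*b)/3


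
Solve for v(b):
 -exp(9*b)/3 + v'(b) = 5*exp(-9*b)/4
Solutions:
 v(b) = C1 + exp(9*b)/27 - 5*exp(-9*b)/36


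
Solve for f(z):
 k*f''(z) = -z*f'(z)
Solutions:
 f(z) = C1 + C2*sqrt(k)*erf(sqrt(2)*z*sqrt(1/k)/2)


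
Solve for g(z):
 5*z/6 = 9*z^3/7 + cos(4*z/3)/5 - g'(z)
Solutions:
 g(z) = C1 + 9*z^4/28 - 5*z^2/12 + 3*sin(4*z/3)/20


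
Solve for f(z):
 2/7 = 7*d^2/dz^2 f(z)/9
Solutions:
 f(z) = C1 + C2*z + 9*z^2/49


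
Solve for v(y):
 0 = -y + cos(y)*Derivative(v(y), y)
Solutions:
 v(y) = C1 + Integral(y/cos(y), y)


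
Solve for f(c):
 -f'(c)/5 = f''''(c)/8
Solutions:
 f(c) = C1 + C4*exp(-2*5^(2/3)*c/5) + (C2*sin(sqrt(3)*5^(2/3)*c/5) + C3*cos(sqrt(3)*5^(2/3)*c/5))*exp(5^(2/3)*c/5)


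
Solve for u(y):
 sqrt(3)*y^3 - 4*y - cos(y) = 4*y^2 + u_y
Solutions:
 u(y) = C1 + sqrt(3)*y^4/4 - 4*y^3/3 - 2*y^2 - sin(y)


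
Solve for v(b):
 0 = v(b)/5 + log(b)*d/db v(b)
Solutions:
 v(b) = C1*exp(-li(b)/5)


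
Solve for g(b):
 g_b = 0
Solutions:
 g(b) = C1


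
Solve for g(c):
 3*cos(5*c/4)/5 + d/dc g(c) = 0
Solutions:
 g(c) = C1 - 12*sin(5*c/4)/25


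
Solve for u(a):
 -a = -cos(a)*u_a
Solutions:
 u(a) = C1 + Integral(a/cos(a), a)


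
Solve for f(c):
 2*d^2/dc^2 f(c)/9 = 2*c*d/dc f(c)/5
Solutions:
 f(c) = C1 + C2*erfi(3*sqrt(10)*c/10)


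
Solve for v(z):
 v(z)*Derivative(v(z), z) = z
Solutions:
 v(z) = -sqrt(C1 + z^2)
 v(z) = sqrt(C1 + z^2)


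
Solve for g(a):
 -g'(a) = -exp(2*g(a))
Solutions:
 g(a) = log(-sqrt(-1/(C1 + a))) - log(2)/2
 g(a) = log(-1/(C1 + a))/2 - log(2)/2


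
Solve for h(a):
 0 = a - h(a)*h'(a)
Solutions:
 h(a) = -sqrt(C1 + a^2)
 h(a) = sqrt(C1 + a^2)


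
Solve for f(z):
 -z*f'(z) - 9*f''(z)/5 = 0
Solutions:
 f(z) = C1 + C2*erf(sqrt(10)*z/6)


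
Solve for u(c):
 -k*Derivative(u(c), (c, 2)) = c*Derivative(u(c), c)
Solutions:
 u(c) = C1 + C2*sqrt(k)*erf(sqrt(2)*c*sqrt(1/k)/2)


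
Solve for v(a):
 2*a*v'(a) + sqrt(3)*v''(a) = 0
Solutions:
 v(a) = C1 + C2*erf(3^(3/4)*a/3)


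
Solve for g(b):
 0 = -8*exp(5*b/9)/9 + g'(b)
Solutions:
 g(b) = C1 + 8*exp(5*b/9)/5


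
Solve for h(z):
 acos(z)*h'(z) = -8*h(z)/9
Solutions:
 h(z) = C1*exp(-8*Integral(1/acos(z), z)/9)


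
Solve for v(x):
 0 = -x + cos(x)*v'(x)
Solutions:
 v(x) = C1 + Integral(x/cos(x), x)


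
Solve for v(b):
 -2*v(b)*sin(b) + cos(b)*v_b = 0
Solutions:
 v(b) = C1/cos(b)^2


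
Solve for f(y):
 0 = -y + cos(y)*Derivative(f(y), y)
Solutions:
 f(y) = C1 + Integral(y/cos(y), y)


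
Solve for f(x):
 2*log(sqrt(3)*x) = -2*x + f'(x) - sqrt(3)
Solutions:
 f(x) = C1 + x^2 + 2*x*log(x) - 2*x + x*log(3) + sqrt(3)*x


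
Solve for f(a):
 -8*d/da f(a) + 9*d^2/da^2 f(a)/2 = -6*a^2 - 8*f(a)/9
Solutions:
 f(a) = C1*exp(4*a*(2 - sqrt(3))/9) + C2*exp(4*a*(sqrt(3) + 2)/9) - 27*a^2/4 - 243*a/2 - 32805/32


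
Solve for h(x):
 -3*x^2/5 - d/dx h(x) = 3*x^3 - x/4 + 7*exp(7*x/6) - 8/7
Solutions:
 h(x) = C1 - 3*x^4/4 - x^3/5 + x^2/8 + 8*x/7 - 6*exp(7*x/6)


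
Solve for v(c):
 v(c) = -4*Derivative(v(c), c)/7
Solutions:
 v(c) = C1*exp(-7*c/4)


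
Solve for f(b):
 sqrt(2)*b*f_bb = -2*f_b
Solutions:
 f(b) = C1 + C2*b^(1 - sqrt(2))


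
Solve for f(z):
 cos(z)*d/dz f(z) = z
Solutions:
 f(z) = C1 + Integral(z/cos(z), z)


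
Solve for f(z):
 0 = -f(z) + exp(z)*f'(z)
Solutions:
 f(z) = C1*exp(-exp(-z))


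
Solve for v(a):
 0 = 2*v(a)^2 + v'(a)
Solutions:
 v(a) = 1/(C1 + 2*a)


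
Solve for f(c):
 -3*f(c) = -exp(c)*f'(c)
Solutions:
 f(c) = C1*exp(-3*exp(-c))


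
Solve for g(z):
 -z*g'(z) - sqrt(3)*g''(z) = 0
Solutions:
 g(z) = C1 + C2*erf(sqrt(2)*3^(3/4)*z/6)


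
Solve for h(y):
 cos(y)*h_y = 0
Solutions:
 h(y) = C1


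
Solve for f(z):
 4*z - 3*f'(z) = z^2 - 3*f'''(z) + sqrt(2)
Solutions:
 f(z) = C1 + C2*exp(-z) + C3*exp(z) - z^3/9 + 2*z^2/3 - 2*z/3 - sqrt(2)*z/3


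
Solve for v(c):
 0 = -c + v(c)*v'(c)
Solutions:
 v(c) = -sqrt(C1 + c^2)
 v(c) = sqrt(C1 + c^2)


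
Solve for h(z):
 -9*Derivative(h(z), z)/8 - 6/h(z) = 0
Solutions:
 h(z) = -sqrt(C1 - 96*z)/3
 h(z) = sqrt(C1 - 96*z)/3


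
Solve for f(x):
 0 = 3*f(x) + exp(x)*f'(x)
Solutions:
 f(x) = C1*exp(3*exp(-x))


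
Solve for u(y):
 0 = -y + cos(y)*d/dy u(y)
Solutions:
 u(y) = C1 + Integral(y/cos(y), y)


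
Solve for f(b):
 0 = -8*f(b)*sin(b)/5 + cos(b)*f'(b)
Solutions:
 f(b) = C1/cos(b)^(8/5)


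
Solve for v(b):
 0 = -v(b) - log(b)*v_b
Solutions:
 v(b) = C1*exp(-li(b))


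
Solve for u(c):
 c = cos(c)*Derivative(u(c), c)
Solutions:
 u(c) = C1 + Integral(c/cos(c), c)


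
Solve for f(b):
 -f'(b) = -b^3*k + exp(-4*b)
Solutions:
 f(b) = C1 + b^4*k/4 + exp(-4*b)/4


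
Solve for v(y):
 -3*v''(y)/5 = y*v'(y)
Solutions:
 v(y) = C1 + C2*erf(sqrt(30)*y/6)


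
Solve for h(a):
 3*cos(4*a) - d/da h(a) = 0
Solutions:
 h(a) = C1 + 3*sin(4*a)/4


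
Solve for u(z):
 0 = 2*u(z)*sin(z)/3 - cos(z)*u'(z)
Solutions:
 u(z) = C1/cos(z)^(2/3)


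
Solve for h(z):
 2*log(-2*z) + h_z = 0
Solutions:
 h(z) = C1 - 2*z*log(-z) + 2*z*(1 - log(2))


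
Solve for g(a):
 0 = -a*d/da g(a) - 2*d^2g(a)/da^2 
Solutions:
 g(a) = C1 + C2*erf(a/2)


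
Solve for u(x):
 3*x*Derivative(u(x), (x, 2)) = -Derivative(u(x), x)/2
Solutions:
 u(x) = C1 + C2*x^(5/6)


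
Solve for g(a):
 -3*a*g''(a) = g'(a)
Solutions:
 g(a) = C1 + C2*a^(2/3)


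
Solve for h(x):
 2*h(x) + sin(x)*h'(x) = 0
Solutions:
 h(x) = C1*(cos(x) + 1)/(cos(x) - 1)


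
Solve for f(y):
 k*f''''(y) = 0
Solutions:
 f(y) = C1 + C2*y + C3*y^2 + C4*y^3


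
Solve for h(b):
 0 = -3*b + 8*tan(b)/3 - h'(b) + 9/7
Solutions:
 h(b) = C1 - 3*b^2/2 + 9*b/7 - 8*log(cos(b))/3


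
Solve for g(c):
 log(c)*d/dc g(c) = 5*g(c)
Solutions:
 g(c) = C1*exp(5*li(c))


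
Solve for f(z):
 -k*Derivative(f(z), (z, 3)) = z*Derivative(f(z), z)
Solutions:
 f(z) = C1 + Integral(C2*airyai(z*(-1/k)^(1/3)) + C3*airybi(z*(-1/k)^(1/3)), z)


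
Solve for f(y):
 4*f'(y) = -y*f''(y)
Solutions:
 f(y) = C1 + C2/y^3


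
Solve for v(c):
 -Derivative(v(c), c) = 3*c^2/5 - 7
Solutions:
 v(c) = C1 - c^3/5 + 7*c


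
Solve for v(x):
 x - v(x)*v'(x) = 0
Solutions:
 v(x) = -sqrt(C1 + x^2)
 v(x) = sqrt(C1 + x^2)


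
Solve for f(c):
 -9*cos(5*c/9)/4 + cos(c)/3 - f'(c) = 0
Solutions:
 f(c) = C1 - 81*sin(5*c/9)/20 + sin(c)/3


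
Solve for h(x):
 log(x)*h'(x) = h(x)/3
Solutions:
 h(x) = C1*exp(li(x)/3)


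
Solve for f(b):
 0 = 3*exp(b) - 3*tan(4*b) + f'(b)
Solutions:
 f(b) = C1 - 3*exp(b) - 3*log(cos(4*b))/4


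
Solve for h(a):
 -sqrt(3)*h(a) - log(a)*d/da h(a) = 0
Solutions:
 h(a) = C1*exp(-sqrt(3)*li(a))


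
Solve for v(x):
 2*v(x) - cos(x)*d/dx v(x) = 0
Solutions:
 v(x) = C1*(sin(x) + 1)/(sin(x) - 1)


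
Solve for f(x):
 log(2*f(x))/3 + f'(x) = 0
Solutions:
 3*Integral(1/(log(_y) + log(2)), (_y, f(x))) = C1 - x


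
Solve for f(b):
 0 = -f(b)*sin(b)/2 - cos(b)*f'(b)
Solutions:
 f(b) = C1*sqrt(cos(b))


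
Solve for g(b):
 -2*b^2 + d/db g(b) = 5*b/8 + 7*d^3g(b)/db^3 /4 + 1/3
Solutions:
 g(b) = C1 + C2*exp(-2*sqrt(7)*b/7) + C3*exp(2*sqrt(7)*b/7) + 2*b^3/3 + 5*b^2/16 + 22*b/3


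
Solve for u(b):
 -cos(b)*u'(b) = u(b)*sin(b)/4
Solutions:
 u(b) = C1*cos(b)^(1/4)


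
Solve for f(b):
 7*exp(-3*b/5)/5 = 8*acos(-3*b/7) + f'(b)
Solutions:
 f(b) = C1 - 8*b*acos(-3*b/7) - 8*sqrt(49 - 9*b^2)/3 - 7*exp(-3*b/5)/3


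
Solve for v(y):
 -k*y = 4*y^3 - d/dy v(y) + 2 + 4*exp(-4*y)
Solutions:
 v(y) = C1 + k*y^2/2 + y^4 + 2*y - exp(-4*y)


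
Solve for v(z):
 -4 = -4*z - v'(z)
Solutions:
 v(z) = C1 - 2*z^2 + 4*z


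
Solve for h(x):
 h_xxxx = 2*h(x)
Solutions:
 h(x) = C1*exp(-2^(1/4)*x) + C2*exp(2^(1/4)*x) + C3*sin(2^(1/4)*x) + C4*cos(2^(1/4)*x)


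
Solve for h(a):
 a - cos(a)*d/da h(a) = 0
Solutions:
 h(a) = C1 + Integral(a/cos(a), a)


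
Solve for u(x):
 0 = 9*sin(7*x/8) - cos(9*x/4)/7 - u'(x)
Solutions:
 u(x) = C1 - 4*sin(9*x/4)/63 - 72*cos(7*x/8)/7


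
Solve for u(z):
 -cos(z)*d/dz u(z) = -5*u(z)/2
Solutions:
 u(z) = C1*(sin(z) + 1)^(5/4)/(sin(z) - 1)^(5/4)


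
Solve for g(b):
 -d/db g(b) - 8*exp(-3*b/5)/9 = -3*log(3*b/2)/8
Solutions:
 g(b) = C1 + 3*b*log(b)/8 + 3*b*(-1 - log(2) + log(3))/8 + 40*exp(-3*b/5)/27


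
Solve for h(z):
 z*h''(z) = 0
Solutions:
 h(z) = C1 + C2*z


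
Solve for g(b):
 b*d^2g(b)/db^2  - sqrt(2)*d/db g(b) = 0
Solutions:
 g(b) = C1 + C2*b^(1 + sqrt(2))


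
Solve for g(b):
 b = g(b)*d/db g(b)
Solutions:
 g(b) = -sqrt(C1 + b^2)
 g(b) = sqrt(C1 + b^2)


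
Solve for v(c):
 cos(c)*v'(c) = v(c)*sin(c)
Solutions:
 v(c) = C1/cos(c)


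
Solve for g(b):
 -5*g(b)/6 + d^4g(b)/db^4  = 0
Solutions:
 g(b) = C1*exp(-5^(1/4)*6^(3/4)*b/6) + C2*exp(5^(1/4)*6^(3/4)*b/6) + C3*sin(5^(1/4)*6^(3/4)*b/6) + C4*cos(5^(1/4)*6^(3/4)*b/6)


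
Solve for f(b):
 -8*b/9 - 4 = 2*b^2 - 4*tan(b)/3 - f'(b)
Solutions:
 f(b) = C1 + 2*b^3/3 + 4*b^2/9 + 4*b + 4*log(cos(b))/3


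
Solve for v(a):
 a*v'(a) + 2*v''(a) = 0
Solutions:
 v(a) = C1 + C2*erf(a/2)


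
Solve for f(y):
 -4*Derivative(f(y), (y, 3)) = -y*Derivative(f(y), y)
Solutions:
 f(y) = C1 + Integral(C2*airyai(2^(1/3)*y/2) + C3*airybi(2^(1/3)*y/2), y)


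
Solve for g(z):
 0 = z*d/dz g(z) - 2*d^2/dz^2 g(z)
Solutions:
 g(z) = C1 + C2*erfi(z/2)


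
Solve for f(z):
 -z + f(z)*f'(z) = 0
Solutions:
 f(z) = -sqrt(C1 + z^2)
 f(z) = sqrt(C1 + z^2)


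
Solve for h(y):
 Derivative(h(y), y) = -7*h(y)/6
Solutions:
 h(y) = C1*exp(-7*y/6)


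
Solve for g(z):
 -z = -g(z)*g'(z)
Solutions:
 g(z) = -sqrt(C1 + z^2)
 g(z) = sqrt(C1 + z^2)


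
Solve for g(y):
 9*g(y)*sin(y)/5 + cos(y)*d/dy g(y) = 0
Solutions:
 g(y) = C1*cos(y)^(9/5)


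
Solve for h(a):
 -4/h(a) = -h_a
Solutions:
 h(a) = -sqrt(C1 + 8*a)
 h(a) = sqrt(C1 + 8*a)


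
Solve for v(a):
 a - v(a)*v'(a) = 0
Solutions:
 v(a) = -sqrt(C1 + a^2)
 v(a) = sqrt(C1 + a^2)


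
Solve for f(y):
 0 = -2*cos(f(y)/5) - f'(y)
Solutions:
 2*y - 5*log(sin(f(y)/5) - 1)/2 + 5*log(sin(f(y)/5) + 1)/2 = C1


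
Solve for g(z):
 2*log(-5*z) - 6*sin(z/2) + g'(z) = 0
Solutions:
 g(z) = C1 - 2*z*log(-z) - 2*z*log(5) + 2*z - 12*cos(z/2)


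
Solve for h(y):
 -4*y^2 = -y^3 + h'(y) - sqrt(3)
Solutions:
 h(y) = C1 + y^4/4 - 4*y^3/3 + sqrt(3)*y


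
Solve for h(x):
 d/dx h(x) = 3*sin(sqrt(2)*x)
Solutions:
 h(x) = C1 - 3*sqrt(2)*cos(sqrt(2)*x)/2


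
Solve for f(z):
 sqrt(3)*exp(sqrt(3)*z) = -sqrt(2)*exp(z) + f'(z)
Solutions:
 f(z) = C1 + sqrt(2)*exp(z) + exp(sqrt(3)*z)


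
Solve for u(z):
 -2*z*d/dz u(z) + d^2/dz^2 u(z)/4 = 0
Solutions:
 u(z) = C1 + C2*erfi(2*z)


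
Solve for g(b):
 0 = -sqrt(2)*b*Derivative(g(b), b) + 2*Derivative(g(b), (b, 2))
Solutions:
 g(b) = C1 + C2*erfi(2^(1/4)*b/2)


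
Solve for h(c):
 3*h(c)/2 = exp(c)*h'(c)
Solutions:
 h(c) = C1*exp(-3*exp(-c)/2)


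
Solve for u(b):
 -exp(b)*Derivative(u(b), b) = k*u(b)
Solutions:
 u(b) = C1*exp(k*exp(-b))


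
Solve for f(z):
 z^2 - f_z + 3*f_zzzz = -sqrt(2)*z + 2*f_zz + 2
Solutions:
 f(z) = C1 + C4*exp(z) + z^3/3 - 2*z^2 + sqrt(2)*z^2/2 - 2*sqrt(2)*z + 6*z + (C2*sin(sqrt(3)*z/6) + C3*cos(sqrt(3)*z/6))*exp(-z/2)


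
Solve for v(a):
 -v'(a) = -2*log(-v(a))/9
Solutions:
 -li(-v(a)) = C1 + 2*a/9


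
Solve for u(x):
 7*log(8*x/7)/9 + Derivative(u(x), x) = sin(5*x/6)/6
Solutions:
 u(x) = C1 - 7*x*log(x)/9 - 7*x*log(2)/3 + 7*x/9 + 7*x*log(7)/9 - cos(5*x/6)/5


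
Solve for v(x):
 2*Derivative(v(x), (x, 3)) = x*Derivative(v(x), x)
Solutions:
 v(x) = C1 + Integral(C2*airyai(2^(2/3)*x/2) + C3*airybi(2^(2/3)*x/2), x)


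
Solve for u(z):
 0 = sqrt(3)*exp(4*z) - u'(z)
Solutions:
 u(z) = C1 + sqrt(3)*exp(4*z)/4


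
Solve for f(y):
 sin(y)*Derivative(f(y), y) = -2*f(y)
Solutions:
 f(y) = C1*(cos(y) + 1)/(cos(y) - 1)


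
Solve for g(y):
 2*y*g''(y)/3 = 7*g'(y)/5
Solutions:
 g(y) = C1 + C2*y^(31/10)


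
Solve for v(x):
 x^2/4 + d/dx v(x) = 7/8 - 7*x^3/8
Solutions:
 v(x) = C1 - 7*x^4/32 - x^3/12 + 7*x/8


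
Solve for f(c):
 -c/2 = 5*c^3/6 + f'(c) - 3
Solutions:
 f(c) = C1 - 5*c^4/24 - c^2/4 + 3*c


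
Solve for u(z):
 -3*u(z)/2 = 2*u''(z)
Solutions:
 u(z) = C1*sin(sqrt(3)*z/2) + C2*cos(sqrt(3)*z/2)


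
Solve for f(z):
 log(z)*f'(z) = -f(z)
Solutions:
 f(z) = C1*exp(-li(z))


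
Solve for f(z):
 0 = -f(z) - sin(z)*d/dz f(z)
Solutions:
 f(z) = C1*sqrt(cos(z) + 1)/sqrt(cos(z) - 1)


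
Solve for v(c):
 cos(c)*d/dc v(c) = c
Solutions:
 v(c) = C1 + Integral(c/cos(c), c)


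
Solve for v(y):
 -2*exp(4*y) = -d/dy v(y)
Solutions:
 v(y) = C1 + exp(4*y)/2


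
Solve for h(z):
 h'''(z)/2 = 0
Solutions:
 h(z) = C1 + C2*z + C3*z^2


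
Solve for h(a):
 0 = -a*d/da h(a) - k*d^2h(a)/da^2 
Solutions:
 h(a) = C1 + C2*sqrt(k)*erf(sqrt(2)*a*sqrt(1/k)/2)


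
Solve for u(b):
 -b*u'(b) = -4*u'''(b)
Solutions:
 u(b) = C1 + Integral(C2*airyai(2^(1/3)*b/2) + C3*airybi(2^(1/3)*b/2), b)


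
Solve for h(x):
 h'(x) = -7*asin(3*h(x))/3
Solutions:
 Integral(1/asin(3*_y), (_y, h(x))) = C1 - 7*x/3


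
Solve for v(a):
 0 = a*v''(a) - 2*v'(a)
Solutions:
 v(a) = C1 + C2*a^3
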